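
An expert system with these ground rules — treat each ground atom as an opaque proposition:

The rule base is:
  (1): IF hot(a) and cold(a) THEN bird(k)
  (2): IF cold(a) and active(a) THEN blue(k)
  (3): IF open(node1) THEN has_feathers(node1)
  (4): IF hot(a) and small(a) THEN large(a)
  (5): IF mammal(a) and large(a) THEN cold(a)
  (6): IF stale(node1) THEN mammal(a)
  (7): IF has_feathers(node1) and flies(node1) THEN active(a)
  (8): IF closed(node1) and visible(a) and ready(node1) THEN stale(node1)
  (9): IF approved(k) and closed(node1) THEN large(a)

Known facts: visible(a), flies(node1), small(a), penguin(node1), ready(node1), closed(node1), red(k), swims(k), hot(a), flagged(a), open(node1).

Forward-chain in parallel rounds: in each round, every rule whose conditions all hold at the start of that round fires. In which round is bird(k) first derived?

4

Round 1: (3) [IF open(node1) THEN has_feathers(node1)]; (4) [IF hot(a) and small(a) THEN large(a)]; (8) [IF closed(node1) and visible(a) and ready(node1) THEN stale(node1)]. New: has_feathers(node1), large(a), stale(node1).
Round 2: (6) [IF stale(node1) THEN mammal(a)]; (7) [IF has_feathers(node1) and flies(node1) THEN active(a)]. New: mammal(a), active(a).
Round 3: (5) [IF mammal(a) and large(a) THEN cold(a)]. New: cold(a).
Round 4: (1) [IF hot(a) and cold(a) THEN bird(k)]; (2) [IF cold(a) and active(a) THEN blue(k)]. New: bird(k), blue(k).
bird(k) first appears in round 4.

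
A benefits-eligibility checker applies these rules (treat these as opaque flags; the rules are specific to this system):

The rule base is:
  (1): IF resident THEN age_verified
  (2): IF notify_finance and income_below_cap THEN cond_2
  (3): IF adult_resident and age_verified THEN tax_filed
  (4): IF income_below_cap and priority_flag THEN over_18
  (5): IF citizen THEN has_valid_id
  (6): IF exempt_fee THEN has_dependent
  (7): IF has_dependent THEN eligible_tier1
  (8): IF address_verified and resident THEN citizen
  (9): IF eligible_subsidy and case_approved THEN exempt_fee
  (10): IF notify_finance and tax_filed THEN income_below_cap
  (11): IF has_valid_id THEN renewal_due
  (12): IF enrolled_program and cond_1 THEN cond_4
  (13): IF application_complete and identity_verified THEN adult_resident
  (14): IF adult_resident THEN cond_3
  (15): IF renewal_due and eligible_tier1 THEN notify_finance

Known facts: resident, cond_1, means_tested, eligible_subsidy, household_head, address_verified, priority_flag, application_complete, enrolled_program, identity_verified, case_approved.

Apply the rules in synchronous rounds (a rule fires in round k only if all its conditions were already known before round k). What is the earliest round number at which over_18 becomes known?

[1] (1) [IF resident THEN age_verified]; (8) [IF address_verified and resident THEN citizen]; (9) [IF eligible_subsidy and case_approved THEN exempt_fee]; (12) [IF enrolled_program and cond_1 THEN cond_4]; (13) [IF application_complete and identity_verified THEN adult_resident]. ⇒ new: age_verified, citizen, exempt_fee, cond_4, adult_resident.
[2] (3) [IF adult_resident and age_verified THEN tax_filed]; (5) [IF citizen THEN has_valid_id]; (6) [IF exempt_fee THEN has_dependent]; (14) [IF adult_resident THEN cond_3]. ⇒ new: tax_filed, has_valid_id, has_dependent, cond_3.
[3] (7) [IF has_dependent THEN eligible_tier1]; (11) [IF has_valid_id THEN renewal_due]. ⇒ new: eligible_tier1, renewal_due.
[4] (15) [IF renewal_due and eligible_tier1 THEN notify_finance]. ⇒ new: notify_finance.
[5] (10) [IF notify_finance and tax_filed THEN income_below_cap]. ⇒ new: income_below_cap.
[6] (2) [IF notify_finance and income_below_cap THEN cond_2]; (4) [IF income_below_cap and priority_flag THEN over_18]. ⇒ new: cond_2, over_18.
over_18 first appears in round 6.

6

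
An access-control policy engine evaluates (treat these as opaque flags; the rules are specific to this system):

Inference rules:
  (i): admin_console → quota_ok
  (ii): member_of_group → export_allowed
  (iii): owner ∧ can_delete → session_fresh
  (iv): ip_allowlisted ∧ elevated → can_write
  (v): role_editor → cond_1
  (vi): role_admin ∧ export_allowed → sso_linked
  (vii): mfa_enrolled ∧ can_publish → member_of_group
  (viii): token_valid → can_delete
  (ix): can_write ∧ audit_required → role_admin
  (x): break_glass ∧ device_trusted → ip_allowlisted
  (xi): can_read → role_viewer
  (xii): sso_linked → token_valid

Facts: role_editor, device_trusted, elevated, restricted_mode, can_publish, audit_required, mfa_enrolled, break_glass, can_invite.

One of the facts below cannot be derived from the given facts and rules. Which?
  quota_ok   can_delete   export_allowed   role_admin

quota_ok

Round 1: (v) [role_editor → cond_1]; (vii) [mfa_enrolled ∧ can_publish → member_of_group]; (x) [break_glass ∧ device_trusted → ip_allowlisted]. Adds cond_1, member_of_group, ip_allowlisted.
Round 2: (ii) [member_of_group → export_allowed]; (iv) [ip_allowlisted ∧ elevated → can_write]. Adds export_allowed, can_write.
Round 3: (ix) [can_write ∧ audit_required → role_admin]. Adds role_admin.
Round 4: (vi) [role_admin ∧ export_allowed → sso_linked]. Adds sso_linked.
Round 5: (xii) [sso_linked → token_valid]. Adds token_valid.
Round 6: (viii) [token_valid → can_delete]. Adds can_delete.
Derived: role_admin (round 3), export_allowed (round 2), can_delete (round 6). quota_ok never appears in any round.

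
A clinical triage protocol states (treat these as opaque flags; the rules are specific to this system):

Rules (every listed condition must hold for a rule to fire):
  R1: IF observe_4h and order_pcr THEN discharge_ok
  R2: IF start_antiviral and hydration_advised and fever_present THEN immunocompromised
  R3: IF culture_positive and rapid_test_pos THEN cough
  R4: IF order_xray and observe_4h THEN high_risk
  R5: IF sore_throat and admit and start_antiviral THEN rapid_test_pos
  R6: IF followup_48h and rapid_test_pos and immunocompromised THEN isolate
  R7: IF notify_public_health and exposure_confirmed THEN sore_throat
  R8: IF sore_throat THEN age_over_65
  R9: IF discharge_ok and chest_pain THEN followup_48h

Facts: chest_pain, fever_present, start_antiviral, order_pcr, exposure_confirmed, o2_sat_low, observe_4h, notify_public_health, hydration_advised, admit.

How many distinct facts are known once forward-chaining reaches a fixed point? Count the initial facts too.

17

Round 1 — R1, R2, R7, derive discharge_ok, immunocompromised, sore_throat.
Round 2 — R5, R8, R9, derive rapid_test_pos, age_over_65, followup_48h.
Round 3 — R6, derive isolate.
Closure: {admit, age_over_65, chest_pain, discharge_ok, exposure_confirmed, fever_present, followup_48h, hydration_advised, immunocompromised, isolate, notify_public_health, o2_sat_low, observe_4h, order_pcr, rapid_test_pos, sore_throat, start_antiviral} — 17 facts.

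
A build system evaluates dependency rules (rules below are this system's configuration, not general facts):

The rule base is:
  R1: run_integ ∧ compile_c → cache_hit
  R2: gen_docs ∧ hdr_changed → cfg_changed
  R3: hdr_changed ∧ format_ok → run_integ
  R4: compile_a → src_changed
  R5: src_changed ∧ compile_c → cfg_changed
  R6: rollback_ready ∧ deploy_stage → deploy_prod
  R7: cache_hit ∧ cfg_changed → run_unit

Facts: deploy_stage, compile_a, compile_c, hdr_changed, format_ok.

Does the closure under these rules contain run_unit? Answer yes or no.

yes

Round 1: R3 [hdr_changed ∧ format_ok → run_integ]; R4 [compile_a → src_changed]. Adds run_integ, src_changed.
Round 2: R1 [run_integ ∧ compile_c → cache_hit]; R5 [src_changed ∧ compile_c → cfg_changed]. Adds cache_hit, cfg_changed.
Round 3: R7 [cache_hit ∧ cfg_changed → run_unit]. Adds run_unit.
run_unit appears in round 3, so it is derivable.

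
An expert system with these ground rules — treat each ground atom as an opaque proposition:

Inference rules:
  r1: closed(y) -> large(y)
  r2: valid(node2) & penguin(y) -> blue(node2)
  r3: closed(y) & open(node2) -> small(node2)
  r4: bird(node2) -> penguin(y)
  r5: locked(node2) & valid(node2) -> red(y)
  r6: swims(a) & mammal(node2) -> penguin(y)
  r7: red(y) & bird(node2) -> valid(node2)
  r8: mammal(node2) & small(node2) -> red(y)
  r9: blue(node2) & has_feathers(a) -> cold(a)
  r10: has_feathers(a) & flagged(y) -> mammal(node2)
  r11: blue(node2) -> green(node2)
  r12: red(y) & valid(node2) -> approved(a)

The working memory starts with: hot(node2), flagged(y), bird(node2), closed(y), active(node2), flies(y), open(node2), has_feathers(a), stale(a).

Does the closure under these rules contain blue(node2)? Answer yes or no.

[1] r1 [closed(y) -> large(y)]; r3 [closed(y) & open(node2) -> small(node2)]; r4 [bird(node2) -> penguin(y)]; r10 [has_feathers(a) & flagged(y) -> mammal(node2)]. ⇒ new: large(y), small(node2), penguin(y), mammal(node2).
[2] r8 [mammal(node2) & small(node2) -> red(y)]. ⇒ new: red(y).
[3] r7 [red(y) & bird(node2) -> valid(node2)]. ⇒ new: valid(node2).
[4] r2 [valid(node2) & penguin(y) -> blue(node2)]; r12 [red(y) & valid(node2) -> approved(a)]. ⇒ new: blue(node2), approved(a).
[5] r9 [blue(node2) & has_feathers(a) -> cold(a)]; r11 [blue(node2) -> green(node2)]. ⇒ new: cold(a), green(node2).
blue(node2) appears in round 4, so it is derivable.

yes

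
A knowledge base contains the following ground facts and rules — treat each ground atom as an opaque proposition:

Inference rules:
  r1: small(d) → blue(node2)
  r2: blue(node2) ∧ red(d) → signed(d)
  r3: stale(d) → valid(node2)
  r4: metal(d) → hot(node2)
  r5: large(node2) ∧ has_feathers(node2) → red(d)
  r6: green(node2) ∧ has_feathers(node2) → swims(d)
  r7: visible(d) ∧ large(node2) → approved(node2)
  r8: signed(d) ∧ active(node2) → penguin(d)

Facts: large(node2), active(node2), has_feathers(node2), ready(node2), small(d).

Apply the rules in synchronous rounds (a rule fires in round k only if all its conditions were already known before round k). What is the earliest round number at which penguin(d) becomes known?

Round 1 fires r1, r5, giving blue(node2), red(d).
Round 2 fires r2, giving signed(d).
Round 3 fires r8, giving penguin(d).
penguin(d) first appears in round 3.

3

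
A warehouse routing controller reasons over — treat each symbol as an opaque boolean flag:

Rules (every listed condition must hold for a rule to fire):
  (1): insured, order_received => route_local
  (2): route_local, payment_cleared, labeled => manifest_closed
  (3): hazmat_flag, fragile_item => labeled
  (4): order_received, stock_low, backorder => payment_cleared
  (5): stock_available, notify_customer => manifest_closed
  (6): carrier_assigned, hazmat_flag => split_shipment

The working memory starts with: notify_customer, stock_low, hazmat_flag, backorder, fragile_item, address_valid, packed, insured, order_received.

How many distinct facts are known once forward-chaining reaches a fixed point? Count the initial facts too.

13

Round 1 — (1), (3), (4), derive route_local, labeled, payment_cleared.
Round 2 — (2), derive manifest_closed.
Closure: {address_valid, backorder, fragile_item, hazmat_flag, insured, labeled, manifest_closed, notify_customer, order_received, packed, payment_cleared, route_local, stock_low} — 13 facts.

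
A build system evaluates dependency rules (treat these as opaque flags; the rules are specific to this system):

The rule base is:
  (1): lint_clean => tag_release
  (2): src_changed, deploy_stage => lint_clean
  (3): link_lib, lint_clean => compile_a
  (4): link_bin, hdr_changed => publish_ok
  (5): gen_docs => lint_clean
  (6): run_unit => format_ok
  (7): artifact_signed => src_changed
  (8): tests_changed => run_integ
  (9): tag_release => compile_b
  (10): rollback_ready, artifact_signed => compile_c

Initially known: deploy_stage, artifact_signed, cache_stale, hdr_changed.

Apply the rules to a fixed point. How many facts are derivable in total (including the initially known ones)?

8

Round 1 — (7), derive src_changed.
Round 2 — (2), derive lint_clean.
Round 3 — (1), derive tag_release.
Round 4 — (9), derive compile_b.
Closure: {artifact_signed, cache_stale, compile_b, deploy_stage, hdr_changed, lint_clean, src_changed, tag_release} — 8 facts.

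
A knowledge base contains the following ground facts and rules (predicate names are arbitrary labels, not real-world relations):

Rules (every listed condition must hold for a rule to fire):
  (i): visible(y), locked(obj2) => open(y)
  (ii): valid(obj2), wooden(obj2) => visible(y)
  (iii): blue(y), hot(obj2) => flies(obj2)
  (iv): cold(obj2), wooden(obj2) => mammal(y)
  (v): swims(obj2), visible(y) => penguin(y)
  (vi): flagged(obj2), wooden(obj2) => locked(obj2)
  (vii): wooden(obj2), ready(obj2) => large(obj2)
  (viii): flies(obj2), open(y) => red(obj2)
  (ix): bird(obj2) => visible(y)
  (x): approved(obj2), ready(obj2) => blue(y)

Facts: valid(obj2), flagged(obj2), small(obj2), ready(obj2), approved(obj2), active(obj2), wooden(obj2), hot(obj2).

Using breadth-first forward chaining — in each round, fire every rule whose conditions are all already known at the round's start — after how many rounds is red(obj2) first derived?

3

Round 1 fires (ii), (vi), (vii), (x), giving visible(y), locked(obj2), large(obj2), blue(y).
Round 2 fires (i), (iii), giving open(y), flies(obj2).
Round 3 fires (viii), giving red(obj2).
red(obj2) first appears in round 3.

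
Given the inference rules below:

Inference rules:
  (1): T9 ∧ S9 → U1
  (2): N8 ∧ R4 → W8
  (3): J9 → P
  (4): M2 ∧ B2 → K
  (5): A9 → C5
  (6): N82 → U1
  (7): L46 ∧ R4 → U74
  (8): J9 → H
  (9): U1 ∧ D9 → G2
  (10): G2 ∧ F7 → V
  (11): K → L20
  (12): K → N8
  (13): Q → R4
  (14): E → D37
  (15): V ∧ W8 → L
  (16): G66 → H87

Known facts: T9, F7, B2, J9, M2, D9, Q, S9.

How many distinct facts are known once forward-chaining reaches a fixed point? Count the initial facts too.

19

[1] (1) [T9 ∧ S9 → U1]; (3) [J9 → P]; (4) [M2 ∧ B2 → K]; (8) [J9 → H]; (13) [Q → R4]. ⇒ new: U1, P, K, H, R4.
[2] (9) [U1 ∧ D9 → G2]; (11) [K → L20]; (12) [K → N8]. ⇒ new: G2, L20, N8.
[3] (2) [N8 ∧ R4 → W8]; (10) [G2 ∧ F7 → V]. ⇒ new: W8, V.
[4] (15) [V ∧ W8 → L]. ⇒ new: L.
Closure: {B2, D9, F7, G2, H, J9, K, L, L20, M2, N8, P, Q, R4, S9, T9, U1, V, W8} — 19 facts.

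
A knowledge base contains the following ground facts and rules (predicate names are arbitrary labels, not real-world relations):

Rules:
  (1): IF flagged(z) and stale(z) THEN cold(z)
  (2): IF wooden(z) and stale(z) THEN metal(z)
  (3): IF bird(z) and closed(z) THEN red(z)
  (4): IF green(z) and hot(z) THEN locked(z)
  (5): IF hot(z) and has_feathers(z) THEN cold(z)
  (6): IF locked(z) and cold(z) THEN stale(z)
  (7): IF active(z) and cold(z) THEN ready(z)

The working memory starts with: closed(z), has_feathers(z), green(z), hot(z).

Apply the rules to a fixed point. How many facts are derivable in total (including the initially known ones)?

7

Round 1 fires (4), (5), giving locked(z), cold(z).
Round 2 fires (6), giving stale(z).
Closure: {closed(z), cold(z), green(z), has_feathers(z), hot(z), locked(z), stale(z)} — 7 facts.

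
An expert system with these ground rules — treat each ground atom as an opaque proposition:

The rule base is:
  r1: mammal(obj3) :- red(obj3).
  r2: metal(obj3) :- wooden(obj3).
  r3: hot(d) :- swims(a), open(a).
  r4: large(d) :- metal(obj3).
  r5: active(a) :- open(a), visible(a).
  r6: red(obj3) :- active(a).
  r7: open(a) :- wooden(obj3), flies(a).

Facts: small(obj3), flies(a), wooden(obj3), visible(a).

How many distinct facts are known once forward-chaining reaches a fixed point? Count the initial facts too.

10

Round 1 — r2, r7, derive metal(obj3), open(a).
Round 2 — r4, r5, derive large(d), active(a).
Round 3 — r6, derive red(obj3).
Round 4 — r1, derive mammal(obj3).
Closure: {active(a), flies(a), large(d), mammal(obj3), metal(obj3), open(a), red(obj3), small(obj3), visible(a), wooden(obj3)} — 10 facts.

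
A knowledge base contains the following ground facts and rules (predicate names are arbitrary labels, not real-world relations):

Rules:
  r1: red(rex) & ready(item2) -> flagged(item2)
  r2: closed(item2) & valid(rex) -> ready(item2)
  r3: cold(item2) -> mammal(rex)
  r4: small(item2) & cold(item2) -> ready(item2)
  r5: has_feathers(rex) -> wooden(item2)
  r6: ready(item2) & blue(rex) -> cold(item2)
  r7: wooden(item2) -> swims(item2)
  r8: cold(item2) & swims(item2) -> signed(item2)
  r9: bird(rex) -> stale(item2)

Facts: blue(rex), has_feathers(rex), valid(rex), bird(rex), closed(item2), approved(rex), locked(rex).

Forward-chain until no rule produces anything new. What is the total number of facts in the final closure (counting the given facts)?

14

[1] r2 [closed(item2) & valid(rex) -> ready(item2)]; r5 [has_feathers(rex) -> wooden(item2)]; r9 [bird(rex) -> stale(item2)]. ⇒ new: ready(item2), wooden(item2), stale(item2).
[2] r6 [ready(item2) & blue(rex) -> cold(item2)]; r7 [wooden(item2) -> swims(item2)]. ⇒ new: cold(item2), swims(item2).
[3] r3 [cold(item2) -> mammal(rex)]; r8 [cold(item2) & swims(item2) -> signed(item2)]. ⇒ new: mammal(rex), signed(item2).
Closure: {approved(rex), bird(rex), blue(rex), closed(item2), cold(item2), has_feathers(rex), locked(rex), mammal(rex), ready(item2), signed(item2), stale(item2), swims(item2), valid(rex), wooden(item2)} — 14 facts.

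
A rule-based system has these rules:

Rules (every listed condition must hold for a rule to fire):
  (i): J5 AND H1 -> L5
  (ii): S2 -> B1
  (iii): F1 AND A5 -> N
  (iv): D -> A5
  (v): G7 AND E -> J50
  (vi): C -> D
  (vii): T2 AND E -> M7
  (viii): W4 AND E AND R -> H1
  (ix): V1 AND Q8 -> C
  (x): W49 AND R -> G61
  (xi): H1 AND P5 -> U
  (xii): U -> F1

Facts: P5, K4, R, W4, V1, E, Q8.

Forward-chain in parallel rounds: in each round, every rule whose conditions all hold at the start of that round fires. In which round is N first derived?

Round 1: (viii) [W4 AND E AND R -> H1]; (ix) [V1 AND Q8 -> C]. New: H1, C.
Round 2: (vi) [C -> D]; (xi) [H1 AND P5 -> U]. New: D, U.
Round 3: (iv) [D -> A5]; (xii) [U -> F1]. New: A5, F1.
Round 4: (iii) [F1 AND A5 -> N]. New: N.
N first appears in round 4.

4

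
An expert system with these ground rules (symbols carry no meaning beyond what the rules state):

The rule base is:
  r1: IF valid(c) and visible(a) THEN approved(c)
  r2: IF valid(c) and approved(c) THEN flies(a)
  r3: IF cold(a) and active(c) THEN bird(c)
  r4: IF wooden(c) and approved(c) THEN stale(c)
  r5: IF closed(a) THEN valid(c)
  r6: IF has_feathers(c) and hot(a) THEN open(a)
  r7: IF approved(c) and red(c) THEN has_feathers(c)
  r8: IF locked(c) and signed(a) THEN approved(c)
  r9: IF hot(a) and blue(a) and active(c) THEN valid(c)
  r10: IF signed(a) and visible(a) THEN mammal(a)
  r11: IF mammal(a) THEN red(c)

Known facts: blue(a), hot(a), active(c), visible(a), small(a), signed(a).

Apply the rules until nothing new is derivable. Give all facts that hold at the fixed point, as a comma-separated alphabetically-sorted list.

active(c), approved(c), blue(a), flies(a), has_feathers(c), hot(a), mammal(a), open(a), red(c), signed(a), small(a), valid(c), visible(a)

Round 1: r9 [IF hot(a) and blue(a) and active(c) THEN valid(c)]; r10 [IF signed(a) and visible(a) THEN mammal(a)]. New: valid(c), mammal(a).
Round 2: r1 [IF valid(c) and visible(a) THEN approved(c)]; r11 [IF mammal(a) THEN red(c)]. New: approved(c), red(c).
Round 3: r2 [IF valid(c) and approved(c) THEN flies(a)]; r7 [IF approved(c) and red(c) THEN has_feathers(c)]. New: flies(a), has_feathers(c).
Round 4: r6 [IF has_feathers(c) and hot(a) THEN open(a)]. New: open(a).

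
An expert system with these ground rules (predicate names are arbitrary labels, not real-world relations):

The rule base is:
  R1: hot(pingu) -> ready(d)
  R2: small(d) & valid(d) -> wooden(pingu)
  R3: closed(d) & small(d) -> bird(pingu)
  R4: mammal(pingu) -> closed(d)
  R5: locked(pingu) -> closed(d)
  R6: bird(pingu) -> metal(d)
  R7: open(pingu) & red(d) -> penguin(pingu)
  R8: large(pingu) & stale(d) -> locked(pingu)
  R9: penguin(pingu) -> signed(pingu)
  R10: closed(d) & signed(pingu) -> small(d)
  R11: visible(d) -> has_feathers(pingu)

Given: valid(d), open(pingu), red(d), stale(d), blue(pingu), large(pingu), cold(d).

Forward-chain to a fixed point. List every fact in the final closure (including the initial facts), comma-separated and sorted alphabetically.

Round 1: R7 [open(pingu) & red(d) -> penguin(pingu)]; R8 [large(pingu) & stale(d) -> locked(pingu)]. Adds penguin(pingu), locked(pingu).
Round 2: R5 [locked(pingu) -> closed(d)]; R9 [penguin(pingu) -> signed(pingu)]. Adds closed(d), signed(pingu).
Round 3: R10 [closed(d) & signed(pingu) -> small(d)]. Adds small(d).
Round 4: R2 [small(d) & valid(d) -> wooden(pingu)]; R3 [closed(d) & small(d) -> bird(pingu)]. Adds wooden(pingu), bird(pingu).
Round 5: R6 [bird(pingu) -> metal(d)]. Adds metal(d).

bird(pingu), blue(pingu), closed(d), cold(d), large(pingu), locked(pingu), metal(d), open(pingu), penguin(pingu), red(d), signed(pingu), small(d), stale(d), valid(d), wooden(pingu)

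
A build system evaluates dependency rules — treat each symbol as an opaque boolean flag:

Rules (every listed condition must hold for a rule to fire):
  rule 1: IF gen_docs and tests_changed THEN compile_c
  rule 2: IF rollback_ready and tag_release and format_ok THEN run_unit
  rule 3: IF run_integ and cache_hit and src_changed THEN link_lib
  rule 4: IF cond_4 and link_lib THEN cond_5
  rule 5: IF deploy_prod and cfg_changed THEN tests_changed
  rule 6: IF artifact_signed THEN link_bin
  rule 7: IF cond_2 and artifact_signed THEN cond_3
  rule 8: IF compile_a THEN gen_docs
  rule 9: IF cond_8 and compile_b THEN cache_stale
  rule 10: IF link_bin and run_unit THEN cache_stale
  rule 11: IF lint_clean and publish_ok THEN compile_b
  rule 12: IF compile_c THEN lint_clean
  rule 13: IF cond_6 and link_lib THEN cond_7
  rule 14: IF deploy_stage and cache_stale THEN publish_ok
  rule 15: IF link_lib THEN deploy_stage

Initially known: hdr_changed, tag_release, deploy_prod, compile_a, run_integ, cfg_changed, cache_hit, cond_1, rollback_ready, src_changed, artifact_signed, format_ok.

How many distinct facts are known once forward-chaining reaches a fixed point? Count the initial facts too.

23

Round 1 — rule 2, rule 3, rule 5, rule 6, rule 8, derive run_unit, link_lib, tests_changed, link_bin, gen_docs.
Round 2 — rule 1, rule 10, rule 15, derive compile_c, cache_stale, deploy_stage.
Round 3 — rule 12, rule 14, derive lint_clean, publish_ok.
Round 4 — rule 11, derive compile_b.
Closure: {artifact_signed, cache_hit, cache_stale, cfg_changed, compile_a, compile_b, compile_c, cond_1, deploy_prod, deploy_stage, format_ok, gen_docs, hdr_changed, link_bin, link_lib, lint_clean, publish_ok, rollback_ready, run_integ, run_unit, src_changed, tag_release, tests_changed} — 23 facts.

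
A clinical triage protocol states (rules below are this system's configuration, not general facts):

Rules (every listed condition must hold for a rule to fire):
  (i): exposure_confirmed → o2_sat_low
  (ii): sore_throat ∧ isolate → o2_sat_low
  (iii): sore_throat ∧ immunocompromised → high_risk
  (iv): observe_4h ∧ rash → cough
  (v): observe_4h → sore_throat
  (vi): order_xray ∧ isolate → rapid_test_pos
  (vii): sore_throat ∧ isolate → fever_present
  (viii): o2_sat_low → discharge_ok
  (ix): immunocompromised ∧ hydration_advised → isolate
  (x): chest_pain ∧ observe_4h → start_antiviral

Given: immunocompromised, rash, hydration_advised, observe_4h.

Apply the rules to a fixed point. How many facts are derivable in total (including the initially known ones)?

11

Round 1: (iv) [observe_4h ∧ rash → cough]; (v) [observe_4h → sore_throat]; (ix) [immunocompromised ∧ hydration_advised → isolate]. New: cough, sore_throat, isolate.
Round 2: (ii) [sore_throat ∧ isolate → o2_sat_low]; (iii) [sore_throat ∧ immunocompromised → high_risk]; (vii) [sore_throat ∧ isolate → fever_present]. New: o2_sat_low, high_risk, fever_present.
Round 3: (viii) [o2_sat_low → discharge_ok]. New: discharge_ok.
Closure: {cough, discharge_ok, fever_present, high_risk, hydration_advised, immunocompromised, isolate, o2_sat_low, observe_4h, rash, sore_throat} — 11 facts.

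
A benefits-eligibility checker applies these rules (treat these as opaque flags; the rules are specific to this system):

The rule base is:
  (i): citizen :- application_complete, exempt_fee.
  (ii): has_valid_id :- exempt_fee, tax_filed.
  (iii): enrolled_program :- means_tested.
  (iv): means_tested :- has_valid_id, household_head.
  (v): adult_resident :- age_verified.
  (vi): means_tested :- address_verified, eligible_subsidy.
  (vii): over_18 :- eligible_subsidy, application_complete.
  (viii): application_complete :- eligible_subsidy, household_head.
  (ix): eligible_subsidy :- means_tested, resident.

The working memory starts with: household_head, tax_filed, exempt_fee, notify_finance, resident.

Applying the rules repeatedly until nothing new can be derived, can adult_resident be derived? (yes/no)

no

[1] (ii) [has_valid_id :- exempt_fee, tax_filed.]. ⇒ new: has_valid_id.
[2] (iv) [means_tested :- has_valid_id, household_head.]. ⇒ new: means_tested.
[3] (iii) [enrolled_program :- means_tested.]; (ix) [eligible_subsidy :- means_tested, resident.]. ⇒ new: enrolled_program, eligible_subsidy.
[4] (viii) [application_complete :- eligible_subsidy, household_head.]. ⇒ new: application_complete.
[5] (i) [citizen :- application_complete, exempt_fee.]; (vii) [over_18 :- eligible_subsidy, application_complete.]. ⇒ new: citizen, over_18.
Fixed point reached. adult_resident is concluded only by (v); (v) needs age_verified (never derived).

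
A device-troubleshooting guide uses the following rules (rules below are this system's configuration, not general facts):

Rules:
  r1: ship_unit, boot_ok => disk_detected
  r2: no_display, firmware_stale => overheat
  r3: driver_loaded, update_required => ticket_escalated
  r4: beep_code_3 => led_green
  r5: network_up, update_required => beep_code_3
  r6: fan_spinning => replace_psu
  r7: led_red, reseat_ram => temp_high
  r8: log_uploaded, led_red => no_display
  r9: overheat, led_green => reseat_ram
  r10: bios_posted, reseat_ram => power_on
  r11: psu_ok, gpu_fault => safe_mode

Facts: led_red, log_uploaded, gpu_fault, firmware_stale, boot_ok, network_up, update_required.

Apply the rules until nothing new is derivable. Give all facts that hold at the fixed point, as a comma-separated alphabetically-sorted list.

beep_code_3, boot_ok, firmware_stale, gpu_fault, led_green, led_red, log_uploaded, network_up, no_display, overheat, reseat_ram, temp_high, update_required

[1] r5 [network_up, update_required => beep_code_3]; r8 [log_uploaded, led_red => no_display]. ⇒ new: beep_code_3, no_display.
[2] r2 [no_display, firmware_stale => overheat]; r4 [beep_code_3 => led_green]. ⇒ new: overheat, led_green.
[3] r9 [overheat, led_green => reseat_ram]. ⇒ new: reseat_ram.
[4] r7 [led_red, reseat_ram => temp_high]. ⇒ new: temp_high.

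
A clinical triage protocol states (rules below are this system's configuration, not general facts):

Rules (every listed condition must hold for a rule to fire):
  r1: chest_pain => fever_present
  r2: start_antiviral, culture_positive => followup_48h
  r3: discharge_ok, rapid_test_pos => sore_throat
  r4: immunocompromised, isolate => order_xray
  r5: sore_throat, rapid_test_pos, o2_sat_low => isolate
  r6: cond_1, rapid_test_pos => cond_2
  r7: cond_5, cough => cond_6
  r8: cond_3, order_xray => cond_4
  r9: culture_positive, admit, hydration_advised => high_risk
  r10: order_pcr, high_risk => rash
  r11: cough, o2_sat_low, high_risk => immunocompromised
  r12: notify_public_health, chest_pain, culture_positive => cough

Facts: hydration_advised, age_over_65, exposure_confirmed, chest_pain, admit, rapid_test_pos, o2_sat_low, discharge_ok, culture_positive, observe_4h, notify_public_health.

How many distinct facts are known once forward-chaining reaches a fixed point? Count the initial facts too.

18

Round 1: r1 [chest_pain => fever_present]; r3 [discharge_ok, rapid_test_pos => sore_throat]; r9 [culture_positive, admit, hydration_advised => high_risk]; r12 [notify_public_health, chest_pain, culture_positive => cough]. Adds fever_present, sore_throat, high_risk, cough.
Round 2: r5 [sore_throat, rapid_test_pos, o2_sat_low => isolate]; r11 [cough, o2_sat_low, high_risk => immunocompromised]. Adds isolate, immunocompromised.
Round 3: r4 [immunocompromised, isolate => order_xray]. Adds order_xray.
Closure: {admit, age_over_65, chest_pain, cough, culture_positive, discharge_ok, exposure_confirmed, fever_present, high_risk, hydration_advised, immunocompromised, isolate, notify_public_health, o2_sat_low, observe_4h, order_xray, rapid_test_pos, sore_throat} — 18 facts.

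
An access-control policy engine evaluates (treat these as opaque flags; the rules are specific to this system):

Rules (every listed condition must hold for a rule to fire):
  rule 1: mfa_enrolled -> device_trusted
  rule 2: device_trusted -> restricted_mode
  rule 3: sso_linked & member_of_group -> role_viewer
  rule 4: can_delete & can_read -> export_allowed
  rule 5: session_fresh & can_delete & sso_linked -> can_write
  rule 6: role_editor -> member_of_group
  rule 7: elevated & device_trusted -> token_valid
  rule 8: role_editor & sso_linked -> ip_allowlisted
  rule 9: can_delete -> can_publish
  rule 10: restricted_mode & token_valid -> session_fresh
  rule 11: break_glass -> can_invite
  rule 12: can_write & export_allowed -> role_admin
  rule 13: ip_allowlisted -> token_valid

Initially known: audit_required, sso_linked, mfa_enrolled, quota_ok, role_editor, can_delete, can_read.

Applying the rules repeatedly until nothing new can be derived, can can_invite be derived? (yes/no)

Round 1 — rule 1, rule 4, rule 6, rule 8, rule 9, derive device_trusted, export_allowed, member_of_group, ip_allowlisted, can_publish.
Round 2 — rule 2, rule 3, rule 13, derive restricted_mode, role_viewer, token_valid.
Round 3 — rule 10, derive session_fresh.
Round 4 — rule 5, derive can_write.
Round 5 — rule 12, derive role_admin.
Fixed point reached. can_invite is concluded only by rule 11; rule 11 needs break_glass (never derived).

no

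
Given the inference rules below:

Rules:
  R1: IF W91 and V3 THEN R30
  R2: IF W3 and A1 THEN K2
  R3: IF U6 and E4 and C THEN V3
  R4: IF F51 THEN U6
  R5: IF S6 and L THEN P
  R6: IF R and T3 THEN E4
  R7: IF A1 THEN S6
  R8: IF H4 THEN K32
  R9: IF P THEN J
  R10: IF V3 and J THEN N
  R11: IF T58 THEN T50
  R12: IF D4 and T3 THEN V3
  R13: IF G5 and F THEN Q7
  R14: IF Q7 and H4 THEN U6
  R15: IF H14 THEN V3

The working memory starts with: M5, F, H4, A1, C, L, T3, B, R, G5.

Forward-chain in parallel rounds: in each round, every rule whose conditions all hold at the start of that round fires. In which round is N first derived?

Round 1: R6 [IF R and T3 THEN E4]; R7 [IF A1 THEN S6]; R8 [IF H4 THEN K32]; R13 [IF G5 and F THEN Q7]. New: E4, S6, K32, Q7.
Round 2: R5 [IF S6 and L THEN P]; R14 [IF Q7 and H4 THEN U6]. New: P, U6.
Round 3: R3 [IF U6 and E4 and C THEN V3]; R9 [IF P THEN J]. New: V3, J.
Round 4: R10 [IF V3 and J THEN N]. New: N.
N first appears in round 4.

4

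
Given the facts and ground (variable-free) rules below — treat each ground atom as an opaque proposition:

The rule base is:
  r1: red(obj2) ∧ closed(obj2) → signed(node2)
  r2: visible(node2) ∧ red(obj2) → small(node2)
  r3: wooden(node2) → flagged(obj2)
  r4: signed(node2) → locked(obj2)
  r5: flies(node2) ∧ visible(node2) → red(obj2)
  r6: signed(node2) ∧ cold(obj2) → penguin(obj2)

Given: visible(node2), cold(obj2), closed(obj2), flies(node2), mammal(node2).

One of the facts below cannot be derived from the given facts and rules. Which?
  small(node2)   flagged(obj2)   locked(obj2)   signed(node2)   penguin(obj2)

Round 1: r5 [flies(node2) ∧ visible(node2) → red(obj2)]. New: red(obj2).
Round 2: r1 [red(obj2) ∧ closed(obj2) → signed(node2)]; r2 [visible(node2) ∧ red(obj2) → small(node2)]. New: signed(node2), small(node2).
Round 3: r4 [signed(node2) → locked(obj2)]; r6 [signed(node2) ∧ cold(obj2) → penguin(obj2)]. New: locked(obj2), penguin(obj2).
Derived: penguin(obj2) (round 3), signed(node2) (round 2), small(node2) (round 2), locked(obj2) (round 3). flagged(obj2) never appears in any round.

flagged(obj2)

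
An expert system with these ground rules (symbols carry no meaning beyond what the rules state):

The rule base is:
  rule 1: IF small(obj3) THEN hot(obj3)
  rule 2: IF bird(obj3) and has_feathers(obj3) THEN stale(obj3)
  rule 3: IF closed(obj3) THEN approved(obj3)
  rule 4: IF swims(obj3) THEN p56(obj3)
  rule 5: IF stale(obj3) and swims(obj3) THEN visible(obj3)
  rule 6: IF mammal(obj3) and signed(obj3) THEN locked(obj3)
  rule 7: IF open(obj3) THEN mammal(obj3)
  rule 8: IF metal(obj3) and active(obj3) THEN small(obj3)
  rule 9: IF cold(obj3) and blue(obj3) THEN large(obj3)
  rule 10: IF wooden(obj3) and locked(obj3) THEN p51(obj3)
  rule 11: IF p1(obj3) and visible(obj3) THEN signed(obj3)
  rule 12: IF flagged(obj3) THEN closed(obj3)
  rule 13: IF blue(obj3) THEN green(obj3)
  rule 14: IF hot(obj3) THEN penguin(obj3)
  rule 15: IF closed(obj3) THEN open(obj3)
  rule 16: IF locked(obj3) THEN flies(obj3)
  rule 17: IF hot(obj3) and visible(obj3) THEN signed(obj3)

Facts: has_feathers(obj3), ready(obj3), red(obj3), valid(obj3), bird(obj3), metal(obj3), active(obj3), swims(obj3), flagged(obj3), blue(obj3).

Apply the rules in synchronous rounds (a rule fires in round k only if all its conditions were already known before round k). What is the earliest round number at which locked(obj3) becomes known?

4

[1] rule 2 [IF bird(obj3) and has_feathers(obj3) THEN stale(obj3)]; rule 4 [IF swims(obj3) THEN p56(obj3)]; rule 8 [IF metal(obj3) and active(obj3) THEN small(obj3)]; rule 12 [IF flagged(obj3) THEN closed(obj3)]; rule 13 [IF blue(obj3) THEN green(obj3)]. ⇒ new: stale(obj3), p56(obj3), small(obj3), closed(obj3), green(obj3).
[2] rule 1 [IF small(obj3) THEN hot(obj3)]; rule 3 [IF closed(obj3) THEN approved(obj3)]; rule 5 [IF stale(obj3) and swims(obj3) THEN visible(obj3)]; rule 15 [IF closed(obj3) THEN open(obj3)]. ⇒ new: hot(obj3), approved(obj3), visible(obj3), open(obj3).
[3] rule 7 [IF open(obj3) THEN mammal(obj3)]; rule 14 [IF hot(obj3) THEN penguin(obj3)]; rule 17 [IF hot(obj3) and visible(obj3) THEN signed(obj3)]. ⇒ new: mammal(obj3), penguin(obj3), signed(obj3).
[4] rule 6 [IF mammal(obj3) and signed(obj3) THEN locked(obj3)]. ⇒ new: locked(obj3).
locked(obj3) first appears in round 4.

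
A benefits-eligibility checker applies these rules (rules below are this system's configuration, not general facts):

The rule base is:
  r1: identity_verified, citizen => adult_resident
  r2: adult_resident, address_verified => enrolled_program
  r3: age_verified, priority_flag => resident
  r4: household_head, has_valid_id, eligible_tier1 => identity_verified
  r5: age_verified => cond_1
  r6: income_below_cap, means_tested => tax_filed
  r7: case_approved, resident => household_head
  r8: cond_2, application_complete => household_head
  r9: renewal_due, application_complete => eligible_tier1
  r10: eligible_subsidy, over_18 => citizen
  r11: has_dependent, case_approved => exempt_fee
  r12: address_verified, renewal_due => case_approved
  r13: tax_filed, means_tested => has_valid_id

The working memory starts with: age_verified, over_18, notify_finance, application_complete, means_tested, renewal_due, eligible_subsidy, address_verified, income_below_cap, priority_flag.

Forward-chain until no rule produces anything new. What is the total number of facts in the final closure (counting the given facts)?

21

[1] r3 [age_verified, priority_flag => resident]; r5 [age_verified => cond_1]; r6 [income_below_cap, means_tested => tax_filed]; r9 [renewal_due, application_complete => eligible_tier1]; r10 [eligible_subsidy, over_18 => citizen]; r12 [address_verified, renewal_due => case_approved]. ⇒ new: resident, cond_1, tax_filed, eligible_tier1, citizen, case_approved.
[2] r7 [case_approved, resident => household_head]; r13 [tax_filed, means_tested => has_valid_id]. ⇒ new: household_head, has_valid_id.
[3] r4 [household_head, has_valid_id, eligible_tier1 => identity_verified]. ⇒ new: identity_verified.
[4] r1 [identity_verified, citizen => adult_resident]. ⇒ new: adult_resident.
[5] r2 [adult_resident, address_verified => enrolled_program]. ⇒ new: enrolled_program.
Closure: {address_verified, adult_resident, age_verified, application_complete, case_approved, citizen, cond_1, eligible_subsidy, eligible_tier1, enrolled_program, has_valid_id, household_head, identity_verified, income_below_cap, means_tested, notify_finance, over_18, priority_flag, renewal_due, resident, tax_filed} — 21 facts.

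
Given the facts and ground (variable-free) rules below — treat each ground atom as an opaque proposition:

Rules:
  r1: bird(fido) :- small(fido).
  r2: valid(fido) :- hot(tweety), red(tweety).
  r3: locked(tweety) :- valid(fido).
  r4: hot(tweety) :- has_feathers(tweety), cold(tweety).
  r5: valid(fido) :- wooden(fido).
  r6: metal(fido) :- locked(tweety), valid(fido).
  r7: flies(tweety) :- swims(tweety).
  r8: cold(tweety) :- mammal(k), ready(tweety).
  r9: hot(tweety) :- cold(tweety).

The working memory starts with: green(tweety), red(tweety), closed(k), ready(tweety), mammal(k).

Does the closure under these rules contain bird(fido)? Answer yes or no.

no

Round 1 fires r8, giving cold(tweety).
Round 2 fires r9, giving hot(tweety).
Round 3 fires r2, giving valid(fido).
Round 4 fires r3, giving locked(tweety).
Round 5 fires r6, giving metal(fido).
Fixed point reached. bird(fido) is concluded only by r1; r1 needs small(fido) (never derived).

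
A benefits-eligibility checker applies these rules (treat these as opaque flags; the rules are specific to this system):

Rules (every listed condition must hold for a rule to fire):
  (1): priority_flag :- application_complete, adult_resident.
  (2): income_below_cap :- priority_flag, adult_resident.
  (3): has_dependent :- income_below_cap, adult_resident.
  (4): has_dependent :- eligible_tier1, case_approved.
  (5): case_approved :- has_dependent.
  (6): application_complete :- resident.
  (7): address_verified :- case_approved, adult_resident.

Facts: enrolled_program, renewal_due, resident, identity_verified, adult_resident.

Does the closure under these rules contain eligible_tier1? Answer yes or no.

no

Round 1: (6) [application_complete :- resident.]. Adds application_complete.
Round 2: (1) [priority_flag :- application_complete, adult_resident.]. Adds priority_flag.
Round 3: (2) [income_below_cap :- priority_flag, adult_resident.]. Adds income_below_cap.
Round 4: (3) [has_dependent :- income_below_cap, adult_resident.]. Adds has_dependent.
Round 5: (5) [case_approved :- has_dependent.]. Adds case_approved.
Round 6: (7) [address_verified :- case_approved, adult_resident.]. Adds address_verified.
Fixed point reached. No rule has eligible_tier1 as a consequent, and it is not given.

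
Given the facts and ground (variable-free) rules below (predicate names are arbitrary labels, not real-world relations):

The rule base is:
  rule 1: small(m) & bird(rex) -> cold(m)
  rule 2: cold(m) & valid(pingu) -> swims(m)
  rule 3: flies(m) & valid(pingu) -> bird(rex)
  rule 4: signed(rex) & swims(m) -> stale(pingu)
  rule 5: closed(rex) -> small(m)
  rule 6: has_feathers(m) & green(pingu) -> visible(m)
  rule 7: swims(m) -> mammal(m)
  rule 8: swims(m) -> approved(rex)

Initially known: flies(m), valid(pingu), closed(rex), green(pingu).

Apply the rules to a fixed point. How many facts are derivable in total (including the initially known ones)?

10

Round 1 — rule 3, rule 5, derive bird(rex), small(m).
Round 2 — rule 1, derive cold(m).
Round 3 — rule 2, derive swims(m).
Round 4 — rule 7, rule 8, derive mammal(m), approved(rex).
Closure: {approved(rex), bird(rex), closed(rex), cold(m), flies(m), green(pingu), mammal(m), small(m), swims(m), valid(pingu)} — 10 facts.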